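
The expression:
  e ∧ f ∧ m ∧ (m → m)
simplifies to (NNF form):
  e ∧ f ∧ m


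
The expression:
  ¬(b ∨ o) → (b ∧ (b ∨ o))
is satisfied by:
  {b: True, o: True}
  {b: True, o: False}
  {o: True, b: False}


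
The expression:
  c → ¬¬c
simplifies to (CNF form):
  True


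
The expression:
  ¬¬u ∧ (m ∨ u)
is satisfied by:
  {u: True}


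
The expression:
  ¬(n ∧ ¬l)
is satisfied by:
  {l: True, n: False}
  {n: False, l: False}
  {n: True, l: True}


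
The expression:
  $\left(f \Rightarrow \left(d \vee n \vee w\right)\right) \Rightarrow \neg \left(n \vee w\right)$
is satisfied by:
  {n: False, w: False}


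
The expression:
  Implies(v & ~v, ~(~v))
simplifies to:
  True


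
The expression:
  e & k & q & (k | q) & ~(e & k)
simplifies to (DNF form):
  False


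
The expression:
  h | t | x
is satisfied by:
  {x: True, t: True, h: True}
  {x: True, t: True, h: False}
  {x: True, h: True, t: False}
  {x: True, h: False, t: False}
  {t: True, h: True, x: False}
  {t: True, h: False, x: False}
  {h: True, t: False, x: False}


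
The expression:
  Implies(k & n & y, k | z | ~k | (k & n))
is always true.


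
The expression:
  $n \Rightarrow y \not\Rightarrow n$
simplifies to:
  $\neg n$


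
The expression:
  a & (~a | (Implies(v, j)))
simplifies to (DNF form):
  (a & j) | (a & ~v)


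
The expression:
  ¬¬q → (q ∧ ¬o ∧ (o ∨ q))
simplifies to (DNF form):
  ¬o ∨ ¬q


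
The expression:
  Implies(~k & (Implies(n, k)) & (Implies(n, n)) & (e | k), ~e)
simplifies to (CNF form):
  k | n | ~e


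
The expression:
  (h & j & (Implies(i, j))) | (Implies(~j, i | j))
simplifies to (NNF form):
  i | j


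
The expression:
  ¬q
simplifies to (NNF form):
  ¬q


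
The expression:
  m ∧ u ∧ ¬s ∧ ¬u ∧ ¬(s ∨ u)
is never true.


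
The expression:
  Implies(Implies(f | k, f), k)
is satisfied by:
  {k: True}


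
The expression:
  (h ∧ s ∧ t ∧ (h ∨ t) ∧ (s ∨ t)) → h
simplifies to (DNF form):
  True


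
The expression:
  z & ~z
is never true.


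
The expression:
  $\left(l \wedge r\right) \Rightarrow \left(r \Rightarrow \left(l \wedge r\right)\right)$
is always true.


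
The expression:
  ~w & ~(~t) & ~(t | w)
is never true.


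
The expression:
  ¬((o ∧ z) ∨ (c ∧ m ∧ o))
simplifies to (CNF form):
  (¬o ∨ ¬z) ∧ (¬c ∨ ¬m ∨ ¬o) ∧ (¬c ∨ ¬o ∨ ¬z) ∧ (¬m ∨ ¬o ∨ ¬z)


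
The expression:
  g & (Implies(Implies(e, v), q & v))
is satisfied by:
  {e: True, g: True, q: True, v: False}
  {e: True, g: True, q: False, v: False}
  {v: True, e: True, g: True, q: True}
  {v: True, g: True, q: True, e: False}


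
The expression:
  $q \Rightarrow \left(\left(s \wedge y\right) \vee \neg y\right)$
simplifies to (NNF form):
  $s \vee \neg q \vee \neg y$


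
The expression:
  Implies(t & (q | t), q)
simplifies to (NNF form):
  q | ~t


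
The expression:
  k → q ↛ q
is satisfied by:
  {k: False}


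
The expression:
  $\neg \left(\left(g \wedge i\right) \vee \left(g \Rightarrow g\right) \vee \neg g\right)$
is never true.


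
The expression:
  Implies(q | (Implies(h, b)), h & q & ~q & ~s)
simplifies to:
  h & ~b & ~q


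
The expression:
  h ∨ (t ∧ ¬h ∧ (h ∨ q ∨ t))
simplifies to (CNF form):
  h ∨ t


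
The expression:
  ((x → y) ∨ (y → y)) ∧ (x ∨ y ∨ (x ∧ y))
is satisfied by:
  {y: True, x: True}
  {y: True, x: False}
  {x: True, y: False}


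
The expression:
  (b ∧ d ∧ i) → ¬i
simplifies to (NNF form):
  ¬b ∨ ¬d ∨ ¬i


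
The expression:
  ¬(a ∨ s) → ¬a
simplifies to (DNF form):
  True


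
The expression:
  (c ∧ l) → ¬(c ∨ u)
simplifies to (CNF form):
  ¬c ∨ ¬l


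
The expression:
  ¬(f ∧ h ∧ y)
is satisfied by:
  {h: False, y: False, f: False}
  {f: True, h: False, y: False}
  {y: True, h: False, f: False}
  {f: True, y: True, h: False}
  {h: True, f: False, y: False}
  {f: True, h: True, y: False}
  {y: True, h: True, f: False}


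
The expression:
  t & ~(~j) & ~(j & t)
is never true.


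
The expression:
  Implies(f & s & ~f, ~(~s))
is always true.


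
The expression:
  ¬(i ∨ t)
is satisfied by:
  {i: False, t: False}


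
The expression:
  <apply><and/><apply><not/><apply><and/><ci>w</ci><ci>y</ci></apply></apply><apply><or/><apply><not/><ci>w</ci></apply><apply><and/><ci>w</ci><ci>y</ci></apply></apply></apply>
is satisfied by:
  {w: False}


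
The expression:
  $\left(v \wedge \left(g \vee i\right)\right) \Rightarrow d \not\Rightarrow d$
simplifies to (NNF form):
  $\left(\neg g \wedge \neg i\right) \vee \neg v$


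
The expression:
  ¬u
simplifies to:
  ¬u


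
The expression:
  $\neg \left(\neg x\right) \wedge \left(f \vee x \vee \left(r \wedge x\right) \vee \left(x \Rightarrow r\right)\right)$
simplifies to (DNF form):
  $x$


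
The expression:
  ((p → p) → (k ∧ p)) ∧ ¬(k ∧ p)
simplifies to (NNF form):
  False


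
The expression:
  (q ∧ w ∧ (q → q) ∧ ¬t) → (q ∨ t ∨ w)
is always true.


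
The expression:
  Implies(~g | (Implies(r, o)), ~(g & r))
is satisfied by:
  {g: False, o: False, r: False}
  {r: True, g: False, o: False}
  {o: True, g: False, r: False}
  {r: True, o: True, g: False}
  {g: True, r: False, o: False}
  {r: True, g: True, o: False}
  {o: True, g: True, r: False}


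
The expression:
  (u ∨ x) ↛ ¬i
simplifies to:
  i ∧ (u ∨ x)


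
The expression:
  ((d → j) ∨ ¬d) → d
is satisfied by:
  {d: True}


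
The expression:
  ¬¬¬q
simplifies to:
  ¬q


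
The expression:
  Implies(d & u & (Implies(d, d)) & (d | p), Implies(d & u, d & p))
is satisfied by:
  {p: True, u: False, d: False}
  {u: False, d: False, p: False}
  {d: True, p: True, u: False}
  {d: True, u: False, p: False}
  {p: True, u: True, d: False}
  {u: True, p: False, d: False}
  {d: True, u: True, p: True}


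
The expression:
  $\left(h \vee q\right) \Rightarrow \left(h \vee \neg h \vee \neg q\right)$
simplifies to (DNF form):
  $\text{True}$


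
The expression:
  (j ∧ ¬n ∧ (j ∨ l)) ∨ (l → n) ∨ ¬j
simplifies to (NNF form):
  True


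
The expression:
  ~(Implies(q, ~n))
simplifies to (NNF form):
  n & q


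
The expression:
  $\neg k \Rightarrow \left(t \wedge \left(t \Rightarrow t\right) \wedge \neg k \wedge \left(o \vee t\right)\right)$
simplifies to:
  $k \vee t$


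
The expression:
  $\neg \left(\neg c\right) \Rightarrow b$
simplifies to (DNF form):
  $b \vee \neg c$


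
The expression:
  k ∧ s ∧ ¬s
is never true.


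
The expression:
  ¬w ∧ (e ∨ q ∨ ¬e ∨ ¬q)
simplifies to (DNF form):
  ¬w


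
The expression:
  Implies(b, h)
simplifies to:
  h | ~b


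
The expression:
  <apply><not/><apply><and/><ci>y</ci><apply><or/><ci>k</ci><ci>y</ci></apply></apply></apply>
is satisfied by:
  {y: False}


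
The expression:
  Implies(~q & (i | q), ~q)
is always true.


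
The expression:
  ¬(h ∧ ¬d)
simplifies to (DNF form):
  d ∨ ¬h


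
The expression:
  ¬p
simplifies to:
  ¬p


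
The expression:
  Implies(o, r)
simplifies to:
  r | ~o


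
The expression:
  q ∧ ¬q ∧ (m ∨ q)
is never true.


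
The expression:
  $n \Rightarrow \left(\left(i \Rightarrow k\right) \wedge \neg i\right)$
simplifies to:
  $\neg i \vee \neg n$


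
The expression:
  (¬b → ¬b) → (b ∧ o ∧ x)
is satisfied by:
  {b: True, x: True, o: True}


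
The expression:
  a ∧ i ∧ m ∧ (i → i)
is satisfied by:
  {a: True, m: True, i: True}


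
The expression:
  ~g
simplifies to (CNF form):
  ~g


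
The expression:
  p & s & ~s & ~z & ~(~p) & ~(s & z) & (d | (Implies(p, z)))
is never true.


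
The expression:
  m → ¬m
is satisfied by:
  {m: False}


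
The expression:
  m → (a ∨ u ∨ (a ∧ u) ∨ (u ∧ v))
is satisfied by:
  {a: True, u: True, m: False}
  {a: True, m: False, u: False}
  {u: True, m: False, a: False}
  {u: False, m: False, a: False}
  {a: True, u: True, m: True}
  {a: True, m: True, u: False}
  {u: True, m: True, a: False}


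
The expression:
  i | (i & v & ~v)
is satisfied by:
  {i: True}


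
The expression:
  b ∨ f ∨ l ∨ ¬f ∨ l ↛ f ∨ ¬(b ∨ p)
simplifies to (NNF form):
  True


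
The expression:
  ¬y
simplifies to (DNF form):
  ¬y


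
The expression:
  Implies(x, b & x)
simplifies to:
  b | ~x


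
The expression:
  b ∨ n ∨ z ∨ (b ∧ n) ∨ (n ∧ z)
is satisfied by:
  {n: True, b: True, z: True}
  {n: True, b: True, z: False}
  {n: True, z: True, b: False}
  {n: True, z: False, b: False}
  {b: True, z: True, n: False}
  {b: True, z: False, n: False}
  {z: True, b: False, n: False}


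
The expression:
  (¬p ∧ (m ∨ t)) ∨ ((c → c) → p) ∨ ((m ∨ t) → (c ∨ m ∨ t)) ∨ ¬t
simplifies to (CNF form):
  True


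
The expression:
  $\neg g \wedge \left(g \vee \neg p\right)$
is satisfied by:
  {g: False, p: False}


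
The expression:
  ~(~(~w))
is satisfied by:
  {w: False}


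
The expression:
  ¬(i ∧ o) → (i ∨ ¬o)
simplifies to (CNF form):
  i ∨ ¬o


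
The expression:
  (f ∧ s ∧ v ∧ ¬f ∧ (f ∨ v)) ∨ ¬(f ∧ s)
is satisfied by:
  {s: False, f: False}
  {f: True, s: False}
  {s: True, f: False}


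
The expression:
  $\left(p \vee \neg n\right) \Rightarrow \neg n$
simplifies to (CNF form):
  $\neg n \vee \neg p$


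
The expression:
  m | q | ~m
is always true.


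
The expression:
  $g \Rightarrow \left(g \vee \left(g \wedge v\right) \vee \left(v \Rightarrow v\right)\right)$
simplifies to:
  $\text{True}$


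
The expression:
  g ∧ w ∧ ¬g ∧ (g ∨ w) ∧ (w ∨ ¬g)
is never true.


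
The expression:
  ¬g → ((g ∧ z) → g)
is always true.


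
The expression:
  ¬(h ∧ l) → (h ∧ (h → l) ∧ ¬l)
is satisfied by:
  {h: True, l: True}


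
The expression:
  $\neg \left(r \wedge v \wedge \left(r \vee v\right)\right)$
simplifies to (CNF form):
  $\neg r \vee \neg v$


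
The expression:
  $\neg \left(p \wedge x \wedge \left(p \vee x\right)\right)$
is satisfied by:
  {p: False, x: False}
  {x: True, p: False}
  {p: True, x: False}


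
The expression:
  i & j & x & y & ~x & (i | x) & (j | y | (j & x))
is never true.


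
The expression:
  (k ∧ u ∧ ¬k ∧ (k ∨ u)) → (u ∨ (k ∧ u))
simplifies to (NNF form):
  True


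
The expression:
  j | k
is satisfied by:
  {k: True, j: True}
  {k: True, j: False}
  {j: True, k: False}


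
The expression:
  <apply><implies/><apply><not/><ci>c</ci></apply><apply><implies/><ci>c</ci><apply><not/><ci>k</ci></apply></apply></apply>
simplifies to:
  <true/>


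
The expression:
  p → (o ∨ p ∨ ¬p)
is always true.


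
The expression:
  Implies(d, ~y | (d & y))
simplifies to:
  True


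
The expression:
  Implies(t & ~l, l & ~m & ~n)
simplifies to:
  l | ~t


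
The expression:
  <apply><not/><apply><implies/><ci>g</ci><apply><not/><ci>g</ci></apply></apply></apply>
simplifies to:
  <ci>g</ci>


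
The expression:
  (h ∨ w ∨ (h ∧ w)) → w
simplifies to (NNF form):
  w ∨ ¬h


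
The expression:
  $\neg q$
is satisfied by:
  {q: False}


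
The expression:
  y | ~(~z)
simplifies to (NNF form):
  y | z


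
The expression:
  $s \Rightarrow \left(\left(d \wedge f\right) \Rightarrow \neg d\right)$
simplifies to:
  $\neg d \vee \neg f \vee \neg s$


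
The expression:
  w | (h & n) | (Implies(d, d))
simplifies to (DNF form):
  True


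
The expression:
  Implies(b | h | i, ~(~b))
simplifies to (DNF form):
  b | (~h & ~i)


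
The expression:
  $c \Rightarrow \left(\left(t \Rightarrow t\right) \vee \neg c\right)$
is always true.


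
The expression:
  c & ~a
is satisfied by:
  {c: True, a: False}


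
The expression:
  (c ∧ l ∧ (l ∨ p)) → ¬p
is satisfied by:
  {l: False, c: False, p: False}
  {p: True, l: False, c: False}
  {c: True, l: False, p: False}
  {p: True, c: True, l: False}
  {l: True, p: False, c: False}
  {p: True, l: True, c: False}
  {c: True, l: True, p: False}


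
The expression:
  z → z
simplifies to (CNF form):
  True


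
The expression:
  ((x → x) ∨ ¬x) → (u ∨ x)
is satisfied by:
  {x: True, u: True}
  {x: True, u: False}
  {u: True, x: False}


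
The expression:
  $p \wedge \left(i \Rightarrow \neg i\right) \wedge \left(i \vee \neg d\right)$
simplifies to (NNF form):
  $p \wedge \neg d \wedge \neg i$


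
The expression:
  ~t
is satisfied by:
  {t: False}


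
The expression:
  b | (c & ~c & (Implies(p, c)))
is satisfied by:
  {b: True}


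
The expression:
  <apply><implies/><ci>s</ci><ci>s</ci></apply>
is always true.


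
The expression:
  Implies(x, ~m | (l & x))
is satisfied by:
  {l: True, m: False, x: False}
  {m: False, x: False, l: False}
  {x: True, l: True, m: False}
  {x: True, m: False, l: False}
  {l: True, m: True, x: False}
  {m: True, l: False, x: False}
  {x: True, m: True, l: True}


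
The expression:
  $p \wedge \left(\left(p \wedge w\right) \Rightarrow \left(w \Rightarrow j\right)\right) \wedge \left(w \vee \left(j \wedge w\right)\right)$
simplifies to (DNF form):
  $j \wedge p \wedge w$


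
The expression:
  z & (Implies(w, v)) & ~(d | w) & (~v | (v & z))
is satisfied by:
  {z: True, d: False, w: False}


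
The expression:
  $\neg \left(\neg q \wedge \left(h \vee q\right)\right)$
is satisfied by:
  {q: True, h: False}
  {h: False, q: False}
  {h: True, q: True}


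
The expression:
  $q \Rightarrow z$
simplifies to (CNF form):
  $z \vee \neg q$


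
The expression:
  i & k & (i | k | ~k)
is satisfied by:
  {i: True, k: True}


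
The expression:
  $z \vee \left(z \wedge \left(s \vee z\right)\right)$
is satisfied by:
  {z: True}


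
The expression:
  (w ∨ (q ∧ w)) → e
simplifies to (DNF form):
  e ∨ ¬w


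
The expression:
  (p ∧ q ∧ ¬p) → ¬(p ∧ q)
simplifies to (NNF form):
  True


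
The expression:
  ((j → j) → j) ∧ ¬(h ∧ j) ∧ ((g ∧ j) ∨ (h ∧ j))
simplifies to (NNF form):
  g ∧ j ∧ ¬h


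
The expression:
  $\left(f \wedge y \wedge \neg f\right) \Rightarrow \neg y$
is always true.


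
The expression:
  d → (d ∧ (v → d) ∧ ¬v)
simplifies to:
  ¬d ∨ ¬v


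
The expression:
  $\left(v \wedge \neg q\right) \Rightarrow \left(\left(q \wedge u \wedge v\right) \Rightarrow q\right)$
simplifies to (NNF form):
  $\text{True}$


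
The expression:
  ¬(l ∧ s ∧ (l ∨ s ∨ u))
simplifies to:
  ¬l ∨ ¬s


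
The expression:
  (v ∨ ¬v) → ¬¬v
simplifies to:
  v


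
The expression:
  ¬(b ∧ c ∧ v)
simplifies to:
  ¬b ∨ ¬c ∨ ¬v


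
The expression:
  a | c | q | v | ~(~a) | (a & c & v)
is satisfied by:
  {a: True, q: True, v: True, c: True}
  {a: True, q: True, v: True, c: False}
  {a: True, q: True, c: True, v: False}
  {a: True, q: True, c: False, v: False}
  {a: True, v: True, c: True, q: False}
  {a: True, v: True, c: False, q: False}
  {a: True, v: False, c: True, q: False}
  {a: True, v: False, c: False, q: False}
  {q: True, v: True, c: True, a: False}
  {q: True, v: True, c: False, a: False}
  {q: True, c: True, v: False, a: False}
  {q: True, c: False, v: False, a: False}
  {v: True, c: True, q: False, a: False}
  {v: True, q: False, c: False, a: False}
  {c: True, q: False, v: False, a: False}


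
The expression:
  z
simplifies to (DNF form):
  z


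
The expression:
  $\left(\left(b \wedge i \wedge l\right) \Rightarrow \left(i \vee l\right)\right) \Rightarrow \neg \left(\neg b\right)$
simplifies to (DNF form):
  $b$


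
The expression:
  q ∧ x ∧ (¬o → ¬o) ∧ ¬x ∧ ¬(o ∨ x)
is never true.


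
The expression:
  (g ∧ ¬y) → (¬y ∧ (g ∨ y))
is always true.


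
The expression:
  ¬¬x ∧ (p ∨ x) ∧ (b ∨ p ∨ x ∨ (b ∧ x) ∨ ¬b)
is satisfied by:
  {x: True}


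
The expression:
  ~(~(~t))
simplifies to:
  ~t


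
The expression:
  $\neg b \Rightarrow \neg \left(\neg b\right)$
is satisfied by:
  {b: True}


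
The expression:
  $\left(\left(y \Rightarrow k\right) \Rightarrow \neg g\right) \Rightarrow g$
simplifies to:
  $g$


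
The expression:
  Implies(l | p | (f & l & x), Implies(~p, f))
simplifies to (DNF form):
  f | p | ~l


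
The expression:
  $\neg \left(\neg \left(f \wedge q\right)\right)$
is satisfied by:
  {f: True, q: True}


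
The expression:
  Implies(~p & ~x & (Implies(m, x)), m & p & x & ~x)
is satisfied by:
  {x: True, m: True, p: True}
  {x: True, m: True, p: False}
  {x: True, p: True, m: False}
  {x: True, p: False, m: False}
  {m: True, p: True, x: False}
  {m: True, p: False, x: False}
  {p: True, m: False, x: False}


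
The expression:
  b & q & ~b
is never true.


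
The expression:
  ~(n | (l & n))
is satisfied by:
  {n: False}


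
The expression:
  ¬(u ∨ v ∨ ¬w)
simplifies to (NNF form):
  w ∧ ¬u ∧ ¬v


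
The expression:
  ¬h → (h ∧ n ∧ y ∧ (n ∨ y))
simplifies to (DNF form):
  h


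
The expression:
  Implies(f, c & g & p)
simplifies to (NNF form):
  ~f | (c & g & p)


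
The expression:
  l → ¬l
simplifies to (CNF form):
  ¬l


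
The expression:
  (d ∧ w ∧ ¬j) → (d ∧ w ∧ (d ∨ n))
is always true.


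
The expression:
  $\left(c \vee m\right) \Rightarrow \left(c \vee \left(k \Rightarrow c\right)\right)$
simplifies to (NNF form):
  $c \vee \neg k \vee \neg m$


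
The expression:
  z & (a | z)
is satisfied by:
  {z: True}


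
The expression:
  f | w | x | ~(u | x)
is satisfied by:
  {x: True, w: True, f: True, u: False}
  {x: True, w: True, f: False, u: False}
  {x: True, f: True, w: False, u: False}
  {x: True, f: False, w: False, u: False}
  {w: True, f: True, x: False, u: False}
  {w: True, x: False, f: False, u: False}
  {w: False, f: True, x: False, u: False}
  {w: False, x: False, f: False, u: False}
  {x: True, u: True, w: True, f: True}
  {x: True, u: True, w: True, f: False}
  {x: True, u: True, f: True, w: False}
  {x: True, u: True, f: False, w: False}
  {u: True, w: True, f: True, x: False}
  {u: True, w: True, f: False, x: False}
  {u: True, f: True, w: False, x: False}


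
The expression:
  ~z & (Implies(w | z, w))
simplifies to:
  ~z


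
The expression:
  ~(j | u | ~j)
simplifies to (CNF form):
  False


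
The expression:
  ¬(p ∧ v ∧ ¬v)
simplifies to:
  True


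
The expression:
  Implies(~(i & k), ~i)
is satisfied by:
  {k: True, i: False}
  {i: False, k: False}
  {i: True, k: True}


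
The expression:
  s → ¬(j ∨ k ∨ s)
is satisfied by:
  {s: False}


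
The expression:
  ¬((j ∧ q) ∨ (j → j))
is never true.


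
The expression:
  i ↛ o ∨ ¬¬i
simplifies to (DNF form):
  i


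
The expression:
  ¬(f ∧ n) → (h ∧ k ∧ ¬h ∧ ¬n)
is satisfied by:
  {f: True, n: True}


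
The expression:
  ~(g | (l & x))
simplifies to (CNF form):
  ~g & (~l | ~x)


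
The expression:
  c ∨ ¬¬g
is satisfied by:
  {c: True, g: True}
  {c: True, g: False}
  {g: True, c: False}


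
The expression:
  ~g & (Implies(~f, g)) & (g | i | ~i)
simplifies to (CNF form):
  f & ~g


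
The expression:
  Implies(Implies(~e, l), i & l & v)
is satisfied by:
  {v: True, i: True, e: False, l: False}
  {v: True, e: False, i: False, l: False}
  {i: True, v: False, e: False, l: False}
  {v: False, e: False, i: False, l: False}
  {v: True, l: True, i: True, e: False}
  {v: True, l: True, i: True, e: True}


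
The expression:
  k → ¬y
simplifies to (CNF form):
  ¬k ∨ ¬y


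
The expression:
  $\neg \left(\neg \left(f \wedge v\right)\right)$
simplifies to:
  $f \wedge v$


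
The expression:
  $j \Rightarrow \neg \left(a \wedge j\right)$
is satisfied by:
  {a: False, j: False}
  {j: True, a: False}
  {a: True, j: False}


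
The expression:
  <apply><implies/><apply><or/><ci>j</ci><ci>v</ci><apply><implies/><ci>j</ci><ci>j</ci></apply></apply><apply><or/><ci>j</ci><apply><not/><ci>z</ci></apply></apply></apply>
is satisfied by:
  {j: True, z: False}
  {z: False, j: False}
  {z: True, j: True}


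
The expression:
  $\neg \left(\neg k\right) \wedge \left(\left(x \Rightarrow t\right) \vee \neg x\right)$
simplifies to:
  $k \wedge \left(t \vee \neg x\right)$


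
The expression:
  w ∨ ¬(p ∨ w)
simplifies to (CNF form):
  w ∨ ¬p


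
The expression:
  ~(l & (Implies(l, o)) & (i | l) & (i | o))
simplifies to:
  ~l | ~o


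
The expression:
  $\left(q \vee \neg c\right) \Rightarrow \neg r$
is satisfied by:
  {c: True, q: False, r: False}
  {q: False, r: False, c: False}
  {c: True, q: True, r: False}
  {q: True, c: False, r: False}
  {r: True, c: True, q: False}


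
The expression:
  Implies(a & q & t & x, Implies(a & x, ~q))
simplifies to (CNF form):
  ~a | ~q | ~t | ~x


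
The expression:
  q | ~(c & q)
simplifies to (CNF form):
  True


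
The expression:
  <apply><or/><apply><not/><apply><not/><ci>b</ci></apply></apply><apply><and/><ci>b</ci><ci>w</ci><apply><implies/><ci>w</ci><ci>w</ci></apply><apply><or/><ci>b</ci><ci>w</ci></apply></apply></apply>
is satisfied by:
  {b: True}


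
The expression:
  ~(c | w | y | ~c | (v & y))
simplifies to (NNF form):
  False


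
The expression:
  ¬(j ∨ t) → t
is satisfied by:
  {t: True, j: True}
  {t: True, j: False}
  {j: True, t: False}


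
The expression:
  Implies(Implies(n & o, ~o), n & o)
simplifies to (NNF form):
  n & o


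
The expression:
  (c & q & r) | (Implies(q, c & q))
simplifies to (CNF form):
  c | ~q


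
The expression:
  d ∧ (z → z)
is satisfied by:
  {d: True}


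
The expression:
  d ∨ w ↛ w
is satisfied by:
  {d: True}


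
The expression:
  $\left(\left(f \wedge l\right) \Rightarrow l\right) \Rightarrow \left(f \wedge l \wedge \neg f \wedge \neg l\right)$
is never true.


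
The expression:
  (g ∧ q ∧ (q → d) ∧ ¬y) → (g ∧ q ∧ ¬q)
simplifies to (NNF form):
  y ∨ ¬d ∨ ¬g ∨ ¬q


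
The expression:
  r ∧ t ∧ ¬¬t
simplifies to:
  r ∧ t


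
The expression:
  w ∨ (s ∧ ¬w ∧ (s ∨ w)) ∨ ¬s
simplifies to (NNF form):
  True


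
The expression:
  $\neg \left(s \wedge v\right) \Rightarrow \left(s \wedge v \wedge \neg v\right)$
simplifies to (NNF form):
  $s \wedge v$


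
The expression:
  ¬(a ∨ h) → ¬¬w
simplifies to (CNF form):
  a ∨ h ∨ w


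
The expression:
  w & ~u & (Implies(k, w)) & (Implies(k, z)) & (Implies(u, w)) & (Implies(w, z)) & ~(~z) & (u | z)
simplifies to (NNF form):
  w & z & ~u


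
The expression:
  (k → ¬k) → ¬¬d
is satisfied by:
  {d: True, k: True}
  {d: True, k: False}
  {k: True, d: False}


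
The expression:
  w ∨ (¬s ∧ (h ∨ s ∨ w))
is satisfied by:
  {w: True, h: True, s: False}
  {w: True, h: False, s: False}
  {w: True, s: True, h: True}
  {w: True, s: True, h: False}
  {h: True, s: False, w: False}


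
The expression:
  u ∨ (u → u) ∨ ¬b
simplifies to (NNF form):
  True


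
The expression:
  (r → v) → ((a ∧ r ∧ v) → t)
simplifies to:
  t ∨ ¬a ∨ ¬r ∨ ¬v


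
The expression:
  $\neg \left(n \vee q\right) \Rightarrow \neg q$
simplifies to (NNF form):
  $\text{True}$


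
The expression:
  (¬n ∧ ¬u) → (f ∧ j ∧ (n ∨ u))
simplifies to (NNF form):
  n ∨ u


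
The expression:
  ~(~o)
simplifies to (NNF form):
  o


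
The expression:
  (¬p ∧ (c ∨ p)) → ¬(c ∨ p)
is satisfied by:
  {p: True, c: False}
  {c: False, p: False}
  {c: True, p: True}


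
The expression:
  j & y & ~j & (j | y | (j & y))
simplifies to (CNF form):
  False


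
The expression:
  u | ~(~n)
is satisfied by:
  {n: True, u: True}
  {n: True, u: False}
  {u: True, n: False}


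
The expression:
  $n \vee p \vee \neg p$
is always true.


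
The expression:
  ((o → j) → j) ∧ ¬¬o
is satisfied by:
  {o: True}


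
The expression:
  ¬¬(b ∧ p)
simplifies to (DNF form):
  b ∧ p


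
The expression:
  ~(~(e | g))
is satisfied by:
  {e: True, g: True}
  {e: True, g: False}
  {g: True, e: False}


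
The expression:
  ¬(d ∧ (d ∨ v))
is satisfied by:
  {d: False}


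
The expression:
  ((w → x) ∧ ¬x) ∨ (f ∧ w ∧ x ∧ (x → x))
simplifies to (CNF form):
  (f ∨ ¬x) ∧ (w ∨ ¬x) ∧ (x ∨ ¬w)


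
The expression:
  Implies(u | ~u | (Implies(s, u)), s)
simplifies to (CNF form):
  s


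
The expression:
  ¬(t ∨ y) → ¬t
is always true.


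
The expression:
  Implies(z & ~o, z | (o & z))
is always true.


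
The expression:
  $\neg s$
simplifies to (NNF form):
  $\neg s$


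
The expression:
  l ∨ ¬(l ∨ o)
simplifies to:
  l ∨ ¬o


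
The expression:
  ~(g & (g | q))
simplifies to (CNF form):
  ~g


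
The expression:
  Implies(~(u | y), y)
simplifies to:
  u | y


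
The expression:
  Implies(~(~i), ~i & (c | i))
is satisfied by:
  {i: False}


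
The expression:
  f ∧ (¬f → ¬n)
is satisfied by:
  {f: True}


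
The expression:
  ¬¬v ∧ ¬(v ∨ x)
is never true.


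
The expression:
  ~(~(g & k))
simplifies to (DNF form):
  g & k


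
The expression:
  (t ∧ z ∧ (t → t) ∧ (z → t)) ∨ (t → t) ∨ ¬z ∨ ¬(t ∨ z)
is always true.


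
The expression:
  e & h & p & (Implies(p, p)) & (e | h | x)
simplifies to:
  e & h & p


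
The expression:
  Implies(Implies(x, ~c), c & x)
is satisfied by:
  {c: True, x: True}


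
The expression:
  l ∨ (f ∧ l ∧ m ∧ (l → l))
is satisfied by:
  {l: True}


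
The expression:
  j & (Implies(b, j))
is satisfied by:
  {j: True}


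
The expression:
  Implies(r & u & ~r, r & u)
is always true.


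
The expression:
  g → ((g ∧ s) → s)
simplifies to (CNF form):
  True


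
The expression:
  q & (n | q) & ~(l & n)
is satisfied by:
  {q: True, l: False, n: False}
  {n: True, q: True, l: False}
  {l: True, q: True, n: False}


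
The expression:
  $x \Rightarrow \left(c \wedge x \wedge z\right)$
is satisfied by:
  {z: True, c: True, x: False}
  {z: True, c: False, x: False}
  {c: True, z: False, x: False}
  {z: False, c: False, x: False}
  {x: True, z: True, c: True}


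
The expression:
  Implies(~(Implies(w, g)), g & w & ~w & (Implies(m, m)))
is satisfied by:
  {g: True, w: False}
  {w: False, g: False}
  {w: True, g: True}


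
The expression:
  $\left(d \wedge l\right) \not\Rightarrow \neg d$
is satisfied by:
  {d: True, l: True}


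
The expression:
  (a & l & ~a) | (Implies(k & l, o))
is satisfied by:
  {o: True, l: False, k: False}
  {l: False, k: False, o: False}
  {o: True, k: True, l: False}
  {k: True, l: False, o: False}
  {o: True, l: True, k: False}
  {l: True, o: False, k: False}
  {o: True, k: True, l: True}


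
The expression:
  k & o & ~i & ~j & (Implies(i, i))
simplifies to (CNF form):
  k & o & ~i & ~j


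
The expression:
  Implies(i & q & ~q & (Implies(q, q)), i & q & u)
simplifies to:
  True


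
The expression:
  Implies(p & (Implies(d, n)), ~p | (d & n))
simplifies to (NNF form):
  d | ~p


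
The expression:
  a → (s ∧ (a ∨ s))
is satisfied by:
  {s: True, a: False}
  {a: False, s: False}
  {a: True, s: True}


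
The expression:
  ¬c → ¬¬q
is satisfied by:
  {q: True, c: True}
  {q: True, c: False}
  {c: True, q: False}


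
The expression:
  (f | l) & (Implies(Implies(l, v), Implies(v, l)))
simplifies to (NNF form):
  l | (f & ~v)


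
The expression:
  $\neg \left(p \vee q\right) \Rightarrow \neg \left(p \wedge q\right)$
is always true.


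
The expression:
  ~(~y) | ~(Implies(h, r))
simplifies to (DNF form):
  y | (h & ~r)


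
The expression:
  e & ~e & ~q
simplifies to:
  False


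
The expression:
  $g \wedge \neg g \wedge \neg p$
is never true.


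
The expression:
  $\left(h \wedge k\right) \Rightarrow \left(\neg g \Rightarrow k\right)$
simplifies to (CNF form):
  $\text{True}$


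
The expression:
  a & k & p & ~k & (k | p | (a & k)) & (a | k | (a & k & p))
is never true.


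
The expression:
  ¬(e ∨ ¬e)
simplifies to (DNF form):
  False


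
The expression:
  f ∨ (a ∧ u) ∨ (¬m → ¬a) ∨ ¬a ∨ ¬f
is always true.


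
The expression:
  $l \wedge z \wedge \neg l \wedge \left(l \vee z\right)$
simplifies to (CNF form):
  $\text{False}$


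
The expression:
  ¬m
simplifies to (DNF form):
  ¬m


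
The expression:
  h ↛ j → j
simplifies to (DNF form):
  j ∨ ¬h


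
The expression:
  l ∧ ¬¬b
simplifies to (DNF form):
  b ∧ l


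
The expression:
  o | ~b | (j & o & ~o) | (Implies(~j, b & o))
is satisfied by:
  {o: True, j: True, b: False}
  {o: True, j: False, b: False}
  {j: True, o: False, b: False}
  {o: False, j: False, b: False}
  {b: True, o: True, j: True}
  {b: True, o: True, j: False}
  {b: True, j: True, o: False}


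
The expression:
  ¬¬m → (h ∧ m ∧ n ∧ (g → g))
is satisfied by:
  {h: True, n: True, m: False}
  {h: True, n: False, m: False}
  {n: True, h: False, m: False}
  {h: False, n: False, m: False}
  {h: True, m: True, n: True}


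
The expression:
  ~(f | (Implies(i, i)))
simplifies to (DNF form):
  False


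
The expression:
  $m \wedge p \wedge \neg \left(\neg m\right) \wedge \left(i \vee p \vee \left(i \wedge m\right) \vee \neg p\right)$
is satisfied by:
  {m: True, p: True}


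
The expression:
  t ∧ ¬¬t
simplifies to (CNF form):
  t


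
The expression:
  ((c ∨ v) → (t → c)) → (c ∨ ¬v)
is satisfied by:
  {t: True, c: True, v: False}
  {t: True, v: False, c: False}
  {c: True, v: False, t: False}
  {c: False, v: False, t: False}
  {t: True, c: True, v: True}
  {t: True, v: True, c: False}
  {c: True, v: True, t: False}


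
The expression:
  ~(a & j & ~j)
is always true.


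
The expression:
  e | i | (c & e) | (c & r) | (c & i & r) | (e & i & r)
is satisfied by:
  {r: True, i: True, e: True, c: True}
  {r: True, i: True, e: True, c: False}
  {i: True, e: True, c: True, r: False}
  {i: True, e: True, c: False, r: False}
  {r: True, i: True, c: True, e: False}
  {r: True, i: True, c: False, e: False}
  {i: True, c: True, e: False, r: False}
  {i: True, c: False, e: False, r: False}
  {r: True, e: True, c: True, i: False}
  {r: True, e: True, c: False, i: False}
  {e: True, c: True, i: False, r: False}
  {e: True, i: False, c: False, r: False}
  {r: True, c: True, i: False, e: False}


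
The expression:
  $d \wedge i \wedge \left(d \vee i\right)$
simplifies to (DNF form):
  $d \wedge i$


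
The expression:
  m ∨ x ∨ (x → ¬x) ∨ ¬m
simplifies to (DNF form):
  True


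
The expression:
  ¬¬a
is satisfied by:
  {a: True}


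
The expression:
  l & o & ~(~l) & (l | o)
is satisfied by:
  {o: True, l: True}


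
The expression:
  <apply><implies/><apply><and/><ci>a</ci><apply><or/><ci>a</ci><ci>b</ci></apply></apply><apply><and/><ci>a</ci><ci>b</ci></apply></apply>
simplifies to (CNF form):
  <apply><or/><ci>b</ci><apply><not/><ci>a</ci></apply></apply>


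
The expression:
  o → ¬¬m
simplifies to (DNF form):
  m ∨ ¬o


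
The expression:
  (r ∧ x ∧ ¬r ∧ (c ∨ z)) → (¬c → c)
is always true.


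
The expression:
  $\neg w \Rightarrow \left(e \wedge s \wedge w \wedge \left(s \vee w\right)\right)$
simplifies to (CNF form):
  $w$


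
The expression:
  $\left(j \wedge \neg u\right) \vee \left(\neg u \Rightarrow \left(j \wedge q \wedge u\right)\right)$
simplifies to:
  $j \vee u$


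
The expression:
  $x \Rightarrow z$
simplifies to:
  $z \vee \neg x$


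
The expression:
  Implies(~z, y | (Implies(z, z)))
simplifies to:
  True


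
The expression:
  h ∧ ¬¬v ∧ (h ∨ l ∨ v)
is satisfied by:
  {h: True, v: True}


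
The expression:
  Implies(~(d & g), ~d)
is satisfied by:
  {g: True, d: False}
  {d: False, g: False}
  {d: True, g: True}


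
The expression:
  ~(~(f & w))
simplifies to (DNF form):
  f & w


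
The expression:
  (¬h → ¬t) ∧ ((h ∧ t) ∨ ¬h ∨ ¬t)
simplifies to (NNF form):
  h ∨ ¬t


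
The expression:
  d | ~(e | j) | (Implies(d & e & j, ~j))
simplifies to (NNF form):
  True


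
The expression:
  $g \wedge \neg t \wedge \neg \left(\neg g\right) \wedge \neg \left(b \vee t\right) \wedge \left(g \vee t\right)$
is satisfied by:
  {g: True, t: False, b: False}


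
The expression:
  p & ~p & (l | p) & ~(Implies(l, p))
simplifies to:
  False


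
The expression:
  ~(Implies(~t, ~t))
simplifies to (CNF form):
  False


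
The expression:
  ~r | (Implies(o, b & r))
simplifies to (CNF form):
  b | ~o | ~r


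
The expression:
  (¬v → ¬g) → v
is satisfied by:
  {v: True, g: True}
  {v: True, g: False}
  {g: True, v: False}


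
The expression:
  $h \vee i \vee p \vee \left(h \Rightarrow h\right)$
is always true.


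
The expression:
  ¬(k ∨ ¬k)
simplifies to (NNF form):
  False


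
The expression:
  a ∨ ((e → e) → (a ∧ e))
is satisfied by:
  {a: True}


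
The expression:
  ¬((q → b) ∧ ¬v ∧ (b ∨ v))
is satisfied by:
  {v: True, b: False}
  {b: False, v: False}
  {b: True, v: True}


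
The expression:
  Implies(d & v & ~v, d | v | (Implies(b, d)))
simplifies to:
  True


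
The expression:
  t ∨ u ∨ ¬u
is always true.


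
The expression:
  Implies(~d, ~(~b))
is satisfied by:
  {b: True, d: True}
  {b: True, d: False}
  {d: True, b: False}


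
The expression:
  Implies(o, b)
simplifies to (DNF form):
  b | ~o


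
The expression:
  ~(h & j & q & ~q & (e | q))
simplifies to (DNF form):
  True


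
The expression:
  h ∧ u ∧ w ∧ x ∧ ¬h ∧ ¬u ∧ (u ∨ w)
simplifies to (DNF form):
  False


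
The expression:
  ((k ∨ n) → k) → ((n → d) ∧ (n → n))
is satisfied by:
  {d: True, k: False, n: False}
  {k: False, n: False, d: False}
  {d: True, n: True, k: False}
  {n: True, k: False, d: False}
  {d: True, k: True, n: False}
  {k: True, d: False, n: False}
  {d: True, n: True, k: True}


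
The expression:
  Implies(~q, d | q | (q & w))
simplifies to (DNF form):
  d | q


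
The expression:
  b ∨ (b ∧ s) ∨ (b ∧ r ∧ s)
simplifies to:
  b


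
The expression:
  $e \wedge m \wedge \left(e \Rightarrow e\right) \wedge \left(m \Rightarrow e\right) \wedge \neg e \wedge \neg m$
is never true.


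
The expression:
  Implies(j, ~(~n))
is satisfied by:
  {n: True, j: False}
  {j: False, n: False}
  {j: True, n: True}


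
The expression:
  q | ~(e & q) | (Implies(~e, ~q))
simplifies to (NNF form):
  True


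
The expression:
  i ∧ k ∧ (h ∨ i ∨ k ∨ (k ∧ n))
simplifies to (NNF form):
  i ∧ k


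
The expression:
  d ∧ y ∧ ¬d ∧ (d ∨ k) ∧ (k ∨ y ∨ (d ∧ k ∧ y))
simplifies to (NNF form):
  False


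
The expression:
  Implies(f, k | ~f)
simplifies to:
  k | ~f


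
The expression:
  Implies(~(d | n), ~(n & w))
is always true.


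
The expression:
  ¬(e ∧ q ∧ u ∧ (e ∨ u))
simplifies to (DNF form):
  ¬e ∨ ¬q ∨ ¬u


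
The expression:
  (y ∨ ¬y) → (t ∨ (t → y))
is always true.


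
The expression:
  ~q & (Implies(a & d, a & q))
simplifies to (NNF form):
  ~q & (~a | ~d)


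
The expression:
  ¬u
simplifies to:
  ¬u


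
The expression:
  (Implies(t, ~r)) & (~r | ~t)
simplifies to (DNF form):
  ~r | ~t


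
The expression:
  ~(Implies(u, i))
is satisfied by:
  {u: True, i: False}


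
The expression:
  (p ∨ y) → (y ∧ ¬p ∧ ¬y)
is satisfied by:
  {y: False, p: False}


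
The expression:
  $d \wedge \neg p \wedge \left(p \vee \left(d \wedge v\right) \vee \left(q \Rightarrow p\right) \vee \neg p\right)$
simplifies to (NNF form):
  $d \wedge \neg p$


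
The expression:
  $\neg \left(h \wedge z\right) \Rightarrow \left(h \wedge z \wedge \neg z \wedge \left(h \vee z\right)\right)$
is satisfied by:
  {h: True, z: True}


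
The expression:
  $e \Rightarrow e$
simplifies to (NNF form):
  $\text{True}$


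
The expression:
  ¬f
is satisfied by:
  {f: False}


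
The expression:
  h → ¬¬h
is always true.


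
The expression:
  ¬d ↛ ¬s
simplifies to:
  s ∧ ¬d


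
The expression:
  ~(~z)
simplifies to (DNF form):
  z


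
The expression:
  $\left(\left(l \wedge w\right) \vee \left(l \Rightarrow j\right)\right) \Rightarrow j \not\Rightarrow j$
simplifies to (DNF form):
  $l \wedge \neg j \wedge \neg w$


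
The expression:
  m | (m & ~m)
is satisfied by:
  {m: True}


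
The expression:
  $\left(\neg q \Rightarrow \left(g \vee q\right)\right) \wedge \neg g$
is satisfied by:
  {q: True, g: False}


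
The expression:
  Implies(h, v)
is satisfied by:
  {v: True, h: False}
  {h: False, v: False}
  {h: True, v: True}


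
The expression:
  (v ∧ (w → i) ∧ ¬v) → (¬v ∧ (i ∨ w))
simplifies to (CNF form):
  True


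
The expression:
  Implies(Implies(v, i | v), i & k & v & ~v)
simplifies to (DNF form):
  False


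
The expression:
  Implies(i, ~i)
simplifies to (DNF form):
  ~i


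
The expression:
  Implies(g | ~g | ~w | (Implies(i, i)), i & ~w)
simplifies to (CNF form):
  i & ~w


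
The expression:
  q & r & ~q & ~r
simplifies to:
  False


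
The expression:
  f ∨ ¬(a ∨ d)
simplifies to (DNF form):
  f ∨ (¬a ∧ ¬d)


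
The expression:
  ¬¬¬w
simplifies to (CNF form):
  ¬w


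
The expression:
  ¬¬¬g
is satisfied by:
  {g: False}


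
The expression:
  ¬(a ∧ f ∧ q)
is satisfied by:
  {q: False, a: False, f: False}
  {f: True, q: False, a: False}
  {a: True, q: False, f: False}
  {f: True, a: True, q: False}
  {q: True, f: False, a: False}
  {f: True, q: True, a: False}
  {a: True, q: True, f: False}


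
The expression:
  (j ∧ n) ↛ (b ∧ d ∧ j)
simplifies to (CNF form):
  j ∧ n ∧ (¬b ∨ ¬d)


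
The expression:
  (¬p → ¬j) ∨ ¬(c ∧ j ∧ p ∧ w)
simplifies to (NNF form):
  True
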